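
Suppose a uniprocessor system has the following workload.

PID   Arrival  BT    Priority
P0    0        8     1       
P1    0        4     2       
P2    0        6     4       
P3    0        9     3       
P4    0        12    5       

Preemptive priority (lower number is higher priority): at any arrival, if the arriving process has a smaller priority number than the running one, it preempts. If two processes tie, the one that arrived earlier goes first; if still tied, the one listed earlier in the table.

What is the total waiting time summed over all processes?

68

Timeline: | P0 0-8 | P1 8-12 | P3 12-21 | P2 21-27 | P4 27-39 |
Completion: P0=8  P1=12  P2=27  P3=21  P4=39
Turnaround (C−A): P0=8  P1=12  P2=27  P3=21  P4=39
Waiting = turnaround − burst: P0=0, P1=8, P2=21, P3=12, P4=27
Total waiting = 0 + 8 + 21 + 12 + 27 = 68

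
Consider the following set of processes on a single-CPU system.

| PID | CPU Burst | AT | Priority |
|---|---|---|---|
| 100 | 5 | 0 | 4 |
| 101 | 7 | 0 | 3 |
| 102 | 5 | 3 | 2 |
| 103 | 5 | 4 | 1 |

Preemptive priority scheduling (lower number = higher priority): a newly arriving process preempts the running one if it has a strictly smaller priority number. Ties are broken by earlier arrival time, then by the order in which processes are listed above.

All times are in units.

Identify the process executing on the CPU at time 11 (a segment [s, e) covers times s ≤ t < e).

102

Schedule: | 101 0-3 | 102 3-4 | 103 4-9 | 102 9-13 | 101 13-17 | 100 17-22 |
Completion: 100=22  101=17  102=13  103=9
Turnaround (C−A): 100=22  101=17  102=10  103=5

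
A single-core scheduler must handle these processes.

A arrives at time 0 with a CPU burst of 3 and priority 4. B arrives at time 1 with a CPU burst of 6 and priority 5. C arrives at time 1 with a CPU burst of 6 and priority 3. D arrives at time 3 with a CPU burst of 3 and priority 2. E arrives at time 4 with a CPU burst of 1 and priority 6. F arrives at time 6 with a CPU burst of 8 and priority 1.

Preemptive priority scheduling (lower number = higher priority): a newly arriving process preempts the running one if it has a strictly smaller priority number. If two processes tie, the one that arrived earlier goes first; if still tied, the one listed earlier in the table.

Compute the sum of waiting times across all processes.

69

Gantt: | A 0-1 | C 1-3 | D 3-6 | F 6-14 | C 14-18 | A 18-20 | B 20-26 | E 26-27 |
Completion: A=20  B=26  C=18  D=6  E=27  F=14
Turnaround (C−A): A=20  B=25  C=17  D=3  E=23  F=8
Waiting = turnaround − burst: A=17, B=19, C=11, D=0, E=22, F=0
Total waiting = 17 + 19 + 11 + 0 + 22 + 0 = 69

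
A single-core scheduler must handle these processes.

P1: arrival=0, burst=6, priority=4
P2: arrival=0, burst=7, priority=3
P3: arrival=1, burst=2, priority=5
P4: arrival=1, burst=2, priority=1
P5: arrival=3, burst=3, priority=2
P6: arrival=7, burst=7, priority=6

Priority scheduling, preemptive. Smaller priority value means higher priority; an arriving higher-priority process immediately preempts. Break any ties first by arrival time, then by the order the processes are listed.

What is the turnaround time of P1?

18

Gantt: | P2 0-1 | P4 1-3 | P5 3-6 | P2 6-12 | P1 12-18 | P3 18-20 | P6 20-27 |
Completion: P1=18  P2=12  P3=20  P4=3  P5=6  P6=27
Turnaround (C−A): P1=18  P2=12  P3=19  P4=2  P5=3  P6=20
Turnaround(P1) = completion − arrival = 18 − 0 = 18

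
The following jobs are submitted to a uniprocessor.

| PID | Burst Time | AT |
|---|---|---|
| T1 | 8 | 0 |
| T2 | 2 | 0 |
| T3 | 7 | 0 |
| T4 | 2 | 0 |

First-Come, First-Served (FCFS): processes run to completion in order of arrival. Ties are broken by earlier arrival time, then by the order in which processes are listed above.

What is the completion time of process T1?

8

Schedule: | T1 0-8 | T2 8-10 | T3 10-17 | T4 17-19 |
Completion: T1=8  T2=10  T3=17  T4=19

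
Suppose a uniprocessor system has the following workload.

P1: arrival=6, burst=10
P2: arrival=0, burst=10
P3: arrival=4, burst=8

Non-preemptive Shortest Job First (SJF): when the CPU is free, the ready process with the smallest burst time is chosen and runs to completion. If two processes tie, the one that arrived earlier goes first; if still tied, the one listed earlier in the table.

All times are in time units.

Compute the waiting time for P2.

Schedule: | P2 0-10 | P3 10-18 | P1 18-28 |
Completion: P1=28  P2=10  P3=18
Turnaround (C−A): P1=22  P2=10  P3=14
Waiting(P2) = turnaround − burst = 10 − 10 = 0

0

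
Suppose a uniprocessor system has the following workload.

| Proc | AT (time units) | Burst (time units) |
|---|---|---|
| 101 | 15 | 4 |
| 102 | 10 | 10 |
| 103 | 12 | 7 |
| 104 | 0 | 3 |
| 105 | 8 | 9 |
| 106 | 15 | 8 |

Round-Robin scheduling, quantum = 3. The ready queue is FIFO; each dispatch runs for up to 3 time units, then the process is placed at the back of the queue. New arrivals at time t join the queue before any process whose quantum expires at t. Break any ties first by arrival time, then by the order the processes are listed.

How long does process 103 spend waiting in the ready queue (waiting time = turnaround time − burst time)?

Schedule: | 104 0-3 | idle 3-8 | 105 8-11 | 102 11-14 | 105 14-17 | 103 17-20 | 102 20-23 | 101 23-26 | 106 26-29 | 105 29-32 | 103 32-35 | 102 35-38 | 101 38-39 | 106 39-42 | 103 42-43 | 102 43-44 | 106 44-46 |
Completion: 101=39  102=44  103=43  104=3  105=32  106=46
Waiting(103) = turnaround − burst = 31 − 7 = 24

24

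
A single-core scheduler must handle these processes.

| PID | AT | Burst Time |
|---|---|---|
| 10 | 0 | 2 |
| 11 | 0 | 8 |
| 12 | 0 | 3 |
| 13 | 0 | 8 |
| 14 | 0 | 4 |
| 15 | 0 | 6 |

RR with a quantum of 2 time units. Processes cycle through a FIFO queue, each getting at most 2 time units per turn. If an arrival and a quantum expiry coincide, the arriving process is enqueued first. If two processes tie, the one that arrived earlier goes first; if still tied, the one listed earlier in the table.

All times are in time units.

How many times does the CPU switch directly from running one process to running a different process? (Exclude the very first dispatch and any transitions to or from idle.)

Gantt: | 10 0-2 | 11 2-4 | 12 4-6 | 13 6-8 | 14 8-10 | 15 10-12 | 11 12-14 | 12 14-15 | 13 15-17 | 14 17-19 | 15 19-21 | 11 21-23 | 13 23-25 | 15 25-27 | 11 27-29 | 13 29-31 |
Completion: 10=2  11=29  12=15  13=31  14=19  15=27

15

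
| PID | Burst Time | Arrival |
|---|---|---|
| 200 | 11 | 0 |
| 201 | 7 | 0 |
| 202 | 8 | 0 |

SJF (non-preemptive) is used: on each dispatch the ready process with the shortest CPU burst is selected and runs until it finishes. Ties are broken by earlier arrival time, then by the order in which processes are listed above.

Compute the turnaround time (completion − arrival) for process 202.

15

Schedule: | 201 0-7 | 202 7-15 | 200 15-26 |
Completion: 200=26  201=7  202=15
Turnaround (C−A): 200=26  201=7  202=15
Turnaround(202) = completion − arrival = 15 − 0 = 15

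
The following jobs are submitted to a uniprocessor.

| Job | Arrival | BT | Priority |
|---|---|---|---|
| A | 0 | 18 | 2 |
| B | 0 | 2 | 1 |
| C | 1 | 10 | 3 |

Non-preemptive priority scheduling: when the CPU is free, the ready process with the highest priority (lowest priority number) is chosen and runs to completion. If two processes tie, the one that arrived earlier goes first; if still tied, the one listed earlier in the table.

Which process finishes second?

Gantt: | B 0-2 | A 2-20 | C 20-30 |
Completion: A=20  B=2  C=30
Finish order: B → A → C

A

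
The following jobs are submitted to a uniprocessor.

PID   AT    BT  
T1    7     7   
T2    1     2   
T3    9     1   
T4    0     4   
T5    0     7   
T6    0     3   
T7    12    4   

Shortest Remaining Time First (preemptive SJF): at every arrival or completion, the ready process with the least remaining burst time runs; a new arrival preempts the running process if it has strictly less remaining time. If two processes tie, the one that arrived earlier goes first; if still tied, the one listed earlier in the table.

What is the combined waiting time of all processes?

35

Timeline: | T6 0-3 | T2 3-5 | T4 5-9 | T3 9-10 | T5 10-12 | T7 12-16 | T5 16-21 | T1 21-28 |
Completion: T1=28  T2=5  T3=10  T4=9  T5=21  T6=3  T7=16
Turnaround (C−A): T1=21  T2=4  T3=1  T4=9  T5=21  T6=3  T7=4
Waiting = turnaround − burst: T1=14, T2=2, T3=0, T4=5, T5=14, T6=0, T7=0
Total waiting = 14 + 2 + 0 + 5 + 14 + 0 + 0 = 35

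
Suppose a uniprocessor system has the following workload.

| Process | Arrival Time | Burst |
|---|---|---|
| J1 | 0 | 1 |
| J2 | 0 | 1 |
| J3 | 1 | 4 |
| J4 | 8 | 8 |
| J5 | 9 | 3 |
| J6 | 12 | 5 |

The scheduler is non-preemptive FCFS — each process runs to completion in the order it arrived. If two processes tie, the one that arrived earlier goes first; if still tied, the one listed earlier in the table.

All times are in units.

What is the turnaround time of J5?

Gantt: | J1 0-1 | J2 1-2 | J3 2-6 | idle 6-8 | J4 8-16 | J5 16-19 | J6 19-24 |
Completion: J1=1  J2=2  J3=6  J4=16  J5=19  J6=24
Turnaround (C−A): J1=1  J2=2  J3=5  J4=8  J5=10  J6=12
Turnaround(J5) = completion − arrival = 19 − 9 = 10

10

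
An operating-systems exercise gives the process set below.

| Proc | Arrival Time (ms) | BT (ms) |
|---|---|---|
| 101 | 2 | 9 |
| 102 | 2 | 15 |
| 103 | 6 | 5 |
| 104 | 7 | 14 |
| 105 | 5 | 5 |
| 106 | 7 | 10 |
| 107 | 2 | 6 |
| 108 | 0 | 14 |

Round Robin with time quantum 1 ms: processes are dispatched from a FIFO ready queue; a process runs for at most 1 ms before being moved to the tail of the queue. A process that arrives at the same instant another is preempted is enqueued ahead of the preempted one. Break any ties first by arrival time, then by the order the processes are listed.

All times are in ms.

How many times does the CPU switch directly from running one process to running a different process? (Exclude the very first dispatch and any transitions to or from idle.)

76

Gantt: | 108 0-2 | 101 2-3 | 102 3-4 | 107 4-5 | 108 5-6 | 101 6-7 | 102 7-8 | 105 8-9 | 107 9-10 | 103 10-11 | 108 11-12 | 104 12-13 | 106 13-14 | 101 14-15 | 102 15-16 | 105 16-17 | 107 17-18 | 103 18-19 | 108 19-20 | 104 20-21 | 106 21-22 | 101 22-23 | 102 23-24 | 105 24-25 | 107 25-26 | 103 26-27 | 108 27-28 | 104 28-29 | 106 29-30 | 101 30-31 | 102 31-32 | 105 32-33 | 107 33-34 | 103 34-35 | 108 35-36 | 104 36-37 | 106 37-38 | 101 38-39 | 102 39-40 | 105 40-41 | 107 41-42 | 103 42-43 | 108 43-44 | 104 44-45 | 106 45-46 | 101 46-47 | 102 47-48 | 108 48-49 | 104 49-50 | 106 50-51 | 101 51-52 | 102 52-53 | 108 53-54 | 104 54-55 | 106 55-56 | 101 56-57 | 102 57-58 | 108 58-59 | 104 59-60 | 106 60-61 | 102 61-62 | 108 62-63 | 104 63-64 | 106 64-65 | 102 65-66 | 108 66-67 | 104 67-68 | 106 68-69 | 102 69-70 | 108 70-71 | 104 71-72 | 102 72-73 | 104 73-74 | 102 74-75 | 104 75-76 | 102 76-77 | 104 77-78 |
Completion: 101=57  102=77  103=43  104=78  105=41  106=69  107=42  108=71
Turnaround (C−A): 101=55  102=75  103=37  104=71  105=36  106=62  107=40  108=71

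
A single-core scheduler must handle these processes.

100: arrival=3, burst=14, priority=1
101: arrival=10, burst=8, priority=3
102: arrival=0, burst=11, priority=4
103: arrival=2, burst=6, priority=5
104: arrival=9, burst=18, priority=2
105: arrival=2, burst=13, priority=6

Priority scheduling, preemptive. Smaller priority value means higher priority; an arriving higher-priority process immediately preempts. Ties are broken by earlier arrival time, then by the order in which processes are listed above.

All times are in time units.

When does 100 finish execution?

Gantt: | 102 0-3 | 100 3-17 | 104 17-35 | 101 35-43 | 102 43-51 | 103 51-57 | 105 57-70 |
Completion: 100=17  101=43  102=51  103=57  104=35  105=70
Turnaround (C−A): 100=14  101=33  102=51  103=55  104=26  105=68

17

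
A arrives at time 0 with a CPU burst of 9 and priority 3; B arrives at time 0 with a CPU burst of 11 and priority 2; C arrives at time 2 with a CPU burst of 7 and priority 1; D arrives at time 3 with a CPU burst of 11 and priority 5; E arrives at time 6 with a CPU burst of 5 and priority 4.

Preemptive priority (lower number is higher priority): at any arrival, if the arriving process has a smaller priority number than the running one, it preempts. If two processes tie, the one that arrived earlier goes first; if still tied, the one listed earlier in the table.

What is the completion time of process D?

43

Gantt: | B 0-2 | C 2-9 | B 9-18 | A 18-27 | E 27-32 | D 32-43 |
Completion: A=27  B=18  C=9  D=43  E=32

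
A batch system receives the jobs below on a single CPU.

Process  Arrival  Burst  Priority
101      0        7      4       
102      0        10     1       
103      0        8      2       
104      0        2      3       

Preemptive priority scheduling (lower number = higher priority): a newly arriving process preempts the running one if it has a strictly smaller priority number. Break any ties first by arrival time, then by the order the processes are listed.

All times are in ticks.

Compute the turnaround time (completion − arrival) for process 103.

18

Schedule: | 102 0-10 | 103 10-18 | 104 18-20 | 101 20-27 |
Completion: 101=27  102=10  103=18  104=20
Turnaround (C−A): 101=27  102=10  103=18  104=20
Turnaround(103) = completion − arrival = 18 − 0 = 18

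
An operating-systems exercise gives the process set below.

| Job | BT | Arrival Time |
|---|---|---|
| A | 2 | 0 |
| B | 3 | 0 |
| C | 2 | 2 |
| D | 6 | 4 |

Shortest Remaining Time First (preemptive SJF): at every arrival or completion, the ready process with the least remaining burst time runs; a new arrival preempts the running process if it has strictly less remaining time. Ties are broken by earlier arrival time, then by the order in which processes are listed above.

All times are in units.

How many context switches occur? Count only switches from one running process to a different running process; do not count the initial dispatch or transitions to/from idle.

Schedule: | A 0-2 | C 2-4 | B 4-7 | D 7-13 |
Completion: A=2  B=7  C=4  D=13

3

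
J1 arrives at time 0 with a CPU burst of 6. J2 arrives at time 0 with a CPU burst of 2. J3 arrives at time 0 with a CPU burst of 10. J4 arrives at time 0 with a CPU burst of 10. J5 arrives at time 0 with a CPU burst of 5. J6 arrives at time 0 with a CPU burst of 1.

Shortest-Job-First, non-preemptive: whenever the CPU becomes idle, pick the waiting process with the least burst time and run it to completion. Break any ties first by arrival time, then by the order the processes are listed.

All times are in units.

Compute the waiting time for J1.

8

Timeline: | J6 0-1 | J2 1-3 | J5 3-8 | J1 8-14 | J3 14-24 | J4 24-34 |
Completion: J1=14  J2=3  J3=24  J4=34  J5=8  J6=1
Waiting(J1) = turnaround − burst = 14 − 6 = 8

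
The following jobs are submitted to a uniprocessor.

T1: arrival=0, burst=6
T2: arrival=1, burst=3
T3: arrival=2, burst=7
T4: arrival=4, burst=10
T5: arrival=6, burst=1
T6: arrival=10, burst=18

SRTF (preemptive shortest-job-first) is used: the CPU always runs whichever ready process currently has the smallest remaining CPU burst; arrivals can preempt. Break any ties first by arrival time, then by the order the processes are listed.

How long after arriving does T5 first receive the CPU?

0

Timeline: | T1 0-1 | T2 1-4 | T1 4-6 | T5 6-7 | T1 7-10 | T3 10-17 | T4 17-27 | T6 27-45 |
Completion: T1=10  T2=4  T3=17  T4=27  T5=7  T6=45
Turnaround (C−A): T1=10  T2=3  T3=15  T4=23  T5=1  T6=35
Response(T5) = first start − arrival = 6 − 6 = 0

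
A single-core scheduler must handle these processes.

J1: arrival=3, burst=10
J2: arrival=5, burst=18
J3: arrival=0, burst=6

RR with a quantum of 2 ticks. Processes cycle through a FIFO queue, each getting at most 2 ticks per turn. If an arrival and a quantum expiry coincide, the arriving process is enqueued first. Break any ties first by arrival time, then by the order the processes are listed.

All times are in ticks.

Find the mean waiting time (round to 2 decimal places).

Timeline: | J3 0-4 | J1 4-6 | J3 6-8 | J2 8-10 | J1 10-12 | J2 12-14 | J1 14-16 | J2 16-18 | J1 18-20 | J2 20-22 | J1 22-24 | J2 24-34 |
Completion: J1=24  J2=34  J3=8
Waiting times: J1=11, J2=11, J3=2
Average waiting = (11+11+2) / 3 = 24/3 = 8.00

8.00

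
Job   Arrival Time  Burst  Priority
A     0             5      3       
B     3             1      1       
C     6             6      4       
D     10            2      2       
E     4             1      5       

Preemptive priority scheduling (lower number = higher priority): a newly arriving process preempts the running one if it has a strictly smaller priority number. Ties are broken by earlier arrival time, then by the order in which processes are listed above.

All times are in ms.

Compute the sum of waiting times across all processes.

13

Gantt: | A 0-3 | B 3-4 | A 4-6 | C 6-10 | D 10-12 | C 12-14 | E 14-15 |
Completion: A=6  B=4  C=14  D=12  E=15
Turnaround (C−A): A=6  B=1  C=8  D=2  E=11
Waiting = turnaround − burst: A=1, B=0, C=2, D=0, E=10
Total waiting = 1 + 0 + 2 + 0 + 10 = 13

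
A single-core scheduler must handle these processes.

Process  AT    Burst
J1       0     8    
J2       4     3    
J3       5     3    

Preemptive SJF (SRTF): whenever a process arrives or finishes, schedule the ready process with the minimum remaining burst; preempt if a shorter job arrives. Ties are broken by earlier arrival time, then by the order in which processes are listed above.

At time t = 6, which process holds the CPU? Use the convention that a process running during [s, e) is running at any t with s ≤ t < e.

Timeline: | J1 0-4 | J2 4-7 | J3 7-10 | J1 10-14 |
Completion: J1=14  J2=7  J3=10
Turnaround (C−A): J1=14  J2=3  J3=5

J2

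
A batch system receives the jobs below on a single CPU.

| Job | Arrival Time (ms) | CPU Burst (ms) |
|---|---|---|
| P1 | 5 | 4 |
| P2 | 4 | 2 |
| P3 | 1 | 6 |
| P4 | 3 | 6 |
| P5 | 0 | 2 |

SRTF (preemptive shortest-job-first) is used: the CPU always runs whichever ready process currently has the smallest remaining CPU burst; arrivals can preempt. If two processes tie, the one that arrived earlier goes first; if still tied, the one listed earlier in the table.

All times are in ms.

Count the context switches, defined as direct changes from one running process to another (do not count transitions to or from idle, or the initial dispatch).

Gantt: | P5 0-2 | P3 2-4 | P2 4-6 | P3 6-10 | P1 10-14 | P4 14-20 |
Completion: P1=14  P2=6  P3=10  P4=20  P5=2
Turnaround (C−A): P1=9  P2=2  P3=9  P4=17  P5=2

5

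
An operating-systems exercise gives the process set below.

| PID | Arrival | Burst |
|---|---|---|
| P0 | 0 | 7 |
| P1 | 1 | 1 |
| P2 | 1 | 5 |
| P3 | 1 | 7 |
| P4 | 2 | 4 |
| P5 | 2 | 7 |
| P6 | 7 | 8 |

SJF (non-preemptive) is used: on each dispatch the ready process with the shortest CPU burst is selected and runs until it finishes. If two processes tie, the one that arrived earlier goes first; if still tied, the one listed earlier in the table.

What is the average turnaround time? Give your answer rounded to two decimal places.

Schedule: | P0 0-7 | P1 7-8 | P4 8-12 | P2 12-17 | P3 17-24 | P5 24-31 | P6 31-39 |
Completion: P0=7  P1=8  P2=17  P3=24  P4=12  P5=31  P6=39
Turnaround (C−A): P0=7  P1=7  P2=16  P3=23  P4=10  P5=29  P6=32
Turnaround times: P0=7, P1=7, P2=16, P3=23, P4=10, P5=29, P6=32
Average turnaround = (7+7+16+23+10+29+32) / 7 = 124/7 = 17.71

17.71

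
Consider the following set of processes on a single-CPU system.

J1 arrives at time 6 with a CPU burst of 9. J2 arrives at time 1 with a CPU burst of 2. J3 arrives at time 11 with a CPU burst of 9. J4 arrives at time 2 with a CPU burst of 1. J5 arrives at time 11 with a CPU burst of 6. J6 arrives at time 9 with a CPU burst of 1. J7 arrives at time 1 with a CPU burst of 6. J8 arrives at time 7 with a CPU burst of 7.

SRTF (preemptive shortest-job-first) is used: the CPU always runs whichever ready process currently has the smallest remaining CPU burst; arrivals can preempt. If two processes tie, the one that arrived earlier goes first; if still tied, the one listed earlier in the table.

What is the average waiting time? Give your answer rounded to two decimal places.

Schedule: | idle 0-1 | J2 1-3 | J4 3-4 | J7 4-10 | J6 10-11 | J5 11-17 | J8 17-24 | J1 24-33 | J3 33-42 |
Completion: J1=33  J2=3  J3=42  J4=4  J5=17  J6=11  J7=10  J8=24
Waiting times: J1=18, J2=0, J3=22, J4=1, J5=0, J6=1, J7=3, J8=10
Average waiting = (18+0+22+1+0+1+3+10) / 8 = 55/8 = 6.88

6.88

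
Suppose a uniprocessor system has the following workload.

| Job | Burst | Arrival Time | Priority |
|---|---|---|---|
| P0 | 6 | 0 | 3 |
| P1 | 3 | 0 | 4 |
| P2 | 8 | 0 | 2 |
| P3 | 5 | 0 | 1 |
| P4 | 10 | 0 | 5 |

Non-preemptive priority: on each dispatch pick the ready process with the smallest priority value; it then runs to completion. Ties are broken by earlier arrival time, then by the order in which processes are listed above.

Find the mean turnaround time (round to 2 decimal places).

Gantt: | P3 0-5 | P2 5-13 | P0 13-19 | P1 19-22 | P4 22-32 |
Completion: P0=19  P1=22  P2=13  P3=5  P4=32
Turnaround (C−A): P0=19  P1=22  P2=13  P3=5  P4=32
Turnaround times: P0=19, P1=22, P2=13, P3=5, P4=32
Average turnaround = (19+22+13+5+32) / 5 = 91/5 = 18.20

18.20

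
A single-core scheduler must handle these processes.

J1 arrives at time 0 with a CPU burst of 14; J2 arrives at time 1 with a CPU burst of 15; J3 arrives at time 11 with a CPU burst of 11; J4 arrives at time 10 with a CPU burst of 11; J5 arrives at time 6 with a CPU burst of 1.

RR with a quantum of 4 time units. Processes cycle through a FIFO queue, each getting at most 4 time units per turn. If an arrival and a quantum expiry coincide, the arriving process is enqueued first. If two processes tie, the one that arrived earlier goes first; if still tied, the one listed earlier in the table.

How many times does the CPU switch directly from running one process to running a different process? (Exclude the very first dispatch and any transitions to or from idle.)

Gantt: | J1 0-4 | J2 4-8 | J1 8-12 | J5 12-13 | J2 13-17 | J4 17-21 | J3 21-25 | J1 25-29 | J2 29-33 | J4 33-37 | J3 37-41 | J1 41-43 | J2 43-46 | J4 46-49 | J3 49-52 |
Completion: J1=43  J2=46  J3=52  J4=49  J5=13

14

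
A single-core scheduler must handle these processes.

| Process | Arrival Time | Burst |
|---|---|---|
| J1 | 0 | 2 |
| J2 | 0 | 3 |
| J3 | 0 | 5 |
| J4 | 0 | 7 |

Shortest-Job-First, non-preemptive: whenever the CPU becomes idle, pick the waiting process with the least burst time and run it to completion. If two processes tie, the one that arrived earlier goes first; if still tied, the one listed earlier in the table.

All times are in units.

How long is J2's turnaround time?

5

Schedule: | J1 0-2 | J2 2-5 | J3 5-10 | J4 10-17 |
Completion: J1=2  J2=5  J3=10  J4=17
Turnaround (C−A): J1=2  J2=5  J3=10  J4=17
Turnaround(J2) = completion − arrival = 5 − 0 = 5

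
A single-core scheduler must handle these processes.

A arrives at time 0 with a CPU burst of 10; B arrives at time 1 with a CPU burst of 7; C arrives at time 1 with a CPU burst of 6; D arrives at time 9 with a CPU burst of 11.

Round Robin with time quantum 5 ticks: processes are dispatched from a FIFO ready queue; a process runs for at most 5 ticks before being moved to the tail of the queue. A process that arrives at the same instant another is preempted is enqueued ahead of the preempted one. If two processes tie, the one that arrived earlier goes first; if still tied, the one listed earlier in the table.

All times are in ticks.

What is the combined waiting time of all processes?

64

Timeline: | A 0-5 | B 5-10 | C 10-15 | A 15-20 | D 20-25 | B 25-27 | C 27-28 | D 28-34 |
Completion: A=20  B=27  C=28  D=34
Waiting = turnaround − burst: A=10, B=19, C=21, D=14
Total waiting = 10 + 19 + 21 + 14 = 64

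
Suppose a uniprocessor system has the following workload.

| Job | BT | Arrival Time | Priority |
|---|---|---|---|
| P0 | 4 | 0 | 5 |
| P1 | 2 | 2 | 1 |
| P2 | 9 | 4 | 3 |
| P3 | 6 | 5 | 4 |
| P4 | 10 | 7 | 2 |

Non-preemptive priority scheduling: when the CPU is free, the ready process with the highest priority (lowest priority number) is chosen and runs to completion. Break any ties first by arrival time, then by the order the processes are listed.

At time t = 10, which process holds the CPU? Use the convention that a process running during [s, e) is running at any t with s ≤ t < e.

Schedule: | P0 0-4 | P1 4-6 | P2 6-15 | P4 15-25 | P3 25-31 |
Completion: P0=4  P1=6  P2=15  P3=31  P4=25
Turnaround (C−A): P0=4  P1=4  P2=11  P3=26  P4=18

P2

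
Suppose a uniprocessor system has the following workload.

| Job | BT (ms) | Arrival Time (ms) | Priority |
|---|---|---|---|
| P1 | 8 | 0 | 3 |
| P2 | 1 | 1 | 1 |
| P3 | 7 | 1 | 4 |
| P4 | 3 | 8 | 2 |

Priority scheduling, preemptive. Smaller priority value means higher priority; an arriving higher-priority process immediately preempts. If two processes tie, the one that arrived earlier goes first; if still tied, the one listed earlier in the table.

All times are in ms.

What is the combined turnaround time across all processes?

Schedule: | P1 0-1 | P2 1-2 | P1 2-8 | P4 8-11 | P1 11-12 | P3 12-19 |
Completion: P1=12  P2=2  P3=19  P4=11
Turnaround (C−A): P1=12  P2=1  P3=18  P4=3
Turnaround = completion − arrival: P1=12, P2=1, P3=18, P4=3
Total turnaround = 12 + 1 + 18 + 3 = 34

34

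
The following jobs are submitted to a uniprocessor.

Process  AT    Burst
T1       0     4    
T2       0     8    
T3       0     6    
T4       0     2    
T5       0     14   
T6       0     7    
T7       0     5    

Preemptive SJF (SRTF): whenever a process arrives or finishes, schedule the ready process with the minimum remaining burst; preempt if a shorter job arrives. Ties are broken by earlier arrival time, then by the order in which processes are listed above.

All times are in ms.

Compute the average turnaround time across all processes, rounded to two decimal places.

Timeline: | T4 0-2 | T1 2-6 | T7 6-11 | T3 11-17 | T6 17-24 | T2 24-32 | T5 32-46 |
Completion: T1=6  T2=32  T3=17  T4=2  T5=46  T6=24  T7=11
Turnaround (C−A): T1=6  T2=32  T3=17  T4=2  T5=46  T6=24  T7=11
Turnaround times: T1=6, T2=32, T3=17, T4=2, T5=46, T6=24, T7=11
Average turnaround = (6+32+17+2+46+24+11) / 7 = 138/7 = 19.71

19.71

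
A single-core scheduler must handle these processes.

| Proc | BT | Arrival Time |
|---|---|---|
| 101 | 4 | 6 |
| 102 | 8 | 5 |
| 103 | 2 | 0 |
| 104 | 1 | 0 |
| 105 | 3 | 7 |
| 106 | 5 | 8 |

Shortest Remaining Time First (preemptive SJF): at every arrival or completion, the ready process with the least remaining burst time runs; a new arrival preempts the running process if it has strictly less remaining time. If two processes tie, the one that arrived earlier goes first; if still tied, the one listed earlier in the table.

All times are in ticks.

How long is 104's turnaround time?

Timeline: | 104 0-1 | 103 1-3 | idle 3-5 | 102 5-6 | 101 6-10 | 105 10-13 | 106 13-18 | 102 18-25 |
Completion: 101=10  102=25  103=3  104=1  105=13  106=18
Turnaround (C−A): 101=4  102=20  103=3  104=1  105=6  106=10
Turnaround(104) = completion − arrival = 1 − 0 = 1

1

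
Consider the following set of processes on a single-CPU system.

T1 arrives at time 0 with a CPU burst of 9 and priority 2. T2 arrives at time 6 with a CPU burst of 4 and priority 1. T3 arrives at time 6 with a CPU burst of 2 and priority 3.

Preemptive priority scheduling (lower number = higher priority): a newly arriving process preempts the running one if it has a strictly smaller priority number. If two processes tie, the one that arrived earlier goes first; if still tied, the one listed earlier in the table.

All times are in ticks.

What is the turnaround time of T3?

Gantt: | T1 0-6 | T2 6-10 | T1 10-13 | T3 13-15 |
Completion: T1=13  T2=10  T3=15
Turnaround(T3) = completion − arrival = 15 − 6 = 9

9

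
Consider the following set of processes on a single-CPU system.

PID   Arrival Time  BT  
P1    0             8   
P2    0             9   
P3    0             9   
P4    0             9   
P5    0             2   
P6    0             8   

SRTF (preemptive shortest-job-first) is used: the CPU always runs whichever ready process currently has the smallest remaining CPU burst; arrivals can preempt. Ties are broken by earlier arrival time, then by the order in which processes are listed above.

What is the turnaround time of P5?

2

Gantt: | P5 0-2 | P1 2-10 | P6 10-18 | P2 18-27 | P3 27-36 | P4 36-45 |
Completion: P1=10  P2=27  P3=36  P4=45  P5=2  P6=18
Turnaround(P5) = completion − arrival = 2 − 0 = 2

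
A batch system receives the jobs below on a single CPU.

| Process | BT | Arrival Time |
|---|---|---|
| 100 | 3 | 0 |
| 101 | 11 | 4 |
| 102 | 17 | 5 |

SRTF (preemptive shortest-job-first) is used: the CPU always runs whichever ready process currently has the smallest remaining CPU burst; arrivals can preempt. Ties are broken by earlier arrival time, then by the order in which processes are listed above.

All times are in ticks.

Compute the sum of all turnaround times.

41

Gantt: | 100 0-3 | idle 3-4 | 101 4-15 | 102 15-32 |
Completion: 100=3  101=15  102=32
Turnaround = completion − arrival: 100=3, 101=11, 102=27
Total turnaround = 3 + 11 + 27 = 41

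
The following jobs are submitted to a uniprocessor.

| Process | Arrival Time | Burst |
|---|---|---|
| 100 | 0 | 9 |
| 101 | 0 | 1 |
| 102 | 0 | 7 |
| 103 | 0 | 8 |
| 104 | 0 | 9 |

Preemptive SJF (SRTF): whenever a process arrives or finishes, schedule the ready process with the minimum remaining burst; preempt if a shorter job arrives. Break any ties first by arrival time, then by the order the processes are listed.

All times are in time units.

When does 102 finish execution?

8

Schedule: | 101 0-1 | 102 1-8 | 103 8-16 | 100 16-25 | 104 25-34 |
Completion: 100=25  101=1  102=8  103=16  104=34
Turnaround (C−A): 100=25  101=1  102=8  103=16  104=34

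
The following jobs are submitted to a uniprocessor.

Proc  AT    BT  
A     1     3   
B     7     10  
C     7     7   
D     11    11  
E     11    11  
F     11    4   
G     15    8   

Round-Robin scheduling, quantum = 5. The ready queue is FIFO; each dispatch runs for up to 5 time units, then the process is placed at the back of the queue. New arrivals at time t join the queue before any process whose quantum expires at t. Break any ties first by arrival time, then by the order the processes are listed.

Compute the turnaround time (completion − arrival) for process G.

Schedule: | idle 0-1 | A 1-4 | idle 4-7 | B 7-12 | C 12-17 | D 17-22 | E 22-27 | F 27-31 | B 31-36 | G 36-41 | C 41-43 | D 43-48 | E 48-53 | G 53-56 | D 56-57 | E 57-58 |
Completion: A=4  B=36  C=43  D=57  E=58  F=31  G=56
Turnaround (C−A): A=3  B=29  C=36  D=46  E=47  F=20  G=41
Turnaround(G) = completion − arrival = 56 − 15 = 41

41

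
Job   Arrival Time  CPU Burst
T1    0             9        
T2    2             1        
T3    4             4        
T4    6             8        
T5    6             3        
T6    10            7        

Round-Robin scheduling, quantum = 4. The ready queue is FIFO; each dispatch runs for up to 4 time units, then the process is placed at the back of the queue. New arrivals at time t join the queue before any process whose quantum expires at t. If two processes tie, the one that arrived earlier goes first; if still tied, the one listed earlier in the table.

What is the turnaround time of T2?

Timeline: | T1 0-4 | T2 4-5 | T3 5-9 | T1 9-13 | T4 13-17 | T5 17-20 | T6 20-24 | T1 24-25 | T4 25-29 | T6 29-32 |
Completion: T1=25  T2=5  T3=9  T4=29  T5=20  T6=32
Turnaround (C−A): T1=25  T2=3  T3=5  T4=23  T5=14  T6=22
Turnaround(T2) = completion − arrival = 5 − 2 = 3

3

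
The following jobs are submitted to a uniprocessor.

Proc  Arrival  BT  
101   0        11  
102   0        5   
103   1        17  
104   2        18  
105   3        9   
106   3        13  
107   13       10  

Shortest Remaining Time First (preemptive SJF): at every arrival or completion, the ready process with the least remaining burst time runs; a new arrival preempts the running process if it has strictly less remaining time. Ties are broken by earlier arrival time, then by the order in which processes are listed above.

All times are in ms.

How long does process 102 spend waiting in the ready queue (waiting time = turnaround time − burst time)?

Schedule: | 102 0-5 | 105 5-14 | 107 14-24 | 101 24-35 | 106 35-48 | 103 48-65 | 104 65-83 |
Completion: 101=35  102=5  103=65  104=83  105=14  106=48  107=24
Waiting(102) = turnaround − burst = 5 − 5 = 0

0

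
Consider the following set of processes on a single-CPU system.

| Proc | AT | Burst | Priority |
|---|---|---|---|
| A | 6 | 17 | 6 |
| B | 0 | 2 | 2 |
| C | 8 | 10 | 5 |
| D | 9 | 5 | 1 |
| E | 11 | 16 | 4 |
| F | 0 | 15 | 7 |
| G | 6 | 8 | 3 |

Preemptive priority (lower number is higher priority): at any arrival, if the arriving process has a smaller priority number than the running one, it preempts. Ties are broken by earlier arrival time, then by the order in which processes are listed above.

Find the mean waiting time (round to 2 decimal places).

Timeline: | B 0-2 | F 2-6 | G 6-9 | D 9-14 | G 14-19 | E 19-35 | C 35-45 | A 45-62 | F 62-73 |
Completion: A=62  B=2  C=45  D=14  E=35  F=73  G=19
Turnaround (C−A): A=56  B=2  C=37  D=5  E=24  F=73  G=13
Waiting times: A=39, B=0, C=27, D=0, E=8, F=58, G=5
Average waiting = (39+0+27+0+8+58+5) / 7 = 137/7 = 19.57

19.57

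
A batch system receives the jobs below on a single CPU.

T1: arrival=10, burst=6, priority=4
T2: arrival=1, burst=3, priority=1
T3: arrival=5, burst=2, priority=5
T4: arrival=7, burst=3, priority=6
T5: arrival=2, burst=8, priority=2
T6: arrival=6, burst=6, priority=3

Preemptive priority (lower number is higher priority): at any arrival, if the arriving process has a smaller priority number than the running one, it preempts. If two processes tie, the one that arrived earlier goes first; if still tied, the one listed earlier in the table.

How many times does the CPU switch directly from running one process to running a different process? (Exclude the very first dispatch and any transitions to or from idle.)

Timeline: | idle 0-1 | T2 1-4 | T5 4-12 | T6 12-18 | T1 18-24 | T3 24-26 | T4 26-29 |
Completion: T1=24  T2=4  T3=26  T4=29  T5=12  T6=18
Turnaround (C−A): T1=14  T2=3  T3=21  T4=22  T5=10  T6=12

5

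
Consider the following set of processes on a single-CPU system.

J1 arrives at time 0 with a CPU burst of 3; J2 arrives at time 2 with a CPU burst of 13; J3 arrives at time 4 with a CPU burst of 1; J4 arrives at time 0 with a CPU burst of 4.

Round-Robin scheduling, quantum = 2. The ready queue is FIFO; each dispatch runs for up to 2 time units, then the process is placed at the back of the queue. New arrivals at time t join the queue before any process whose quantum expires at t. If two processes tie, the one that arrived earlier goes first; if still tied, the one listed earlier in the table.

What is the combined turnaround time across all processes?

40

Gantt: | J1 0-2 | J4 2-4 | J2 4-6 | J1 6-7 | J3 7-8 | J4 8-10 | J2 10-21 |
Completion: J1=7  J2=21  J3=8  J4=10
Turnaround (C−A): J1=7  J2=19  J3=4  J4=10
Turnaround = completion − arrival: J1=7, J2=19, J3=4, J4=10
Total turnaround = 7 + 19 + 4 + 10 = 40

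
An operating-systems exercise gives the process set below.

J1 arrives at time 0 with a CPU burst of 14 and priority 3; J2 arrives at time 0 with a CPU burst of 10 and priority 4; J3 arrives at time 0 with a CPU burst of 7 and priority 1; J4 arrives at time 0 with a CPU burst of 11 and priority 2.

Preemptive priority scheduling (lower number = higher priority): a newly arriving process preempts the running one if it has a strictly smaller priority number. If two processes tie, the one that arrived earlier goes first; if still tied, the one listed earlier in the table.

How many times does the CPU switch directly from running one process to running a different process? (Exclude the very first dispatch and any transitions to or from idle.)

3

Schedule: | J3 0-7 | J4 7-18 | J1 18-32 | J2 32-42 |
Completion: J1=32  J2=42  J3=7  J4=18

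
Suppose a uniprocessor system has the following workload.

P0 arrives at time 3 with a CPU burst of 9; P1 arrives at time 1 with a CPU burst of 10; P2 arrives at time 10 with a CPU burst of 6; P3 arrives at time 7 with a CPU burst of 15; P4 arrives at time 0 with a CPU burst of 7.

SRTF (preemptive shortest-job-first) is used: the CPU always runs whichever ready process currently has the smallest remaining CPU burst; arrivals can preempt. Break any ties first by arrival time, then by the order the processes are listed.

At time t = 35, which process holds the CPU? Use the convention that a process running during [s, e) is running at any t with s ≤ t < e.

P3

Schedule: | P4 0-7 | P0 7-16 | P2 16-22 | P1 22-32 | P3 32-47 |
Completion: P0=16  P1=32  P2=22  P3=47  P4=7
Turnaround (C−A): P0=13  P1=31  P2=12  P3=40  P4=7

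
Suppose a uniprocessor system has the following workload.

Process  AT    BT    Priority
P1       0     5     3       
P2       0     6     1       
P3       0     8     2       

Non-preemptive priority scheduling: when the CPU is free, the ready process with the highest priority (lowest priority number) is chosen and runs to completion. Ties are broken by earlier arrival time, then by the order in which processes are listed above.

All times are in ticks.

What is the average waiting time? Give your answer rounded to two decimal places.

Schedule: | P2 0-6 | P3 6-14 | P1 14-19 |
Completion: P1=19  P2=6  P3=14
Turnaround (C−A): P1=19  P2=6  P3=14
Waiting times: P1=14, P2=0, P3=6
Average waiting = (14+0+6) / 3 = 20/3 = 6.67

6.67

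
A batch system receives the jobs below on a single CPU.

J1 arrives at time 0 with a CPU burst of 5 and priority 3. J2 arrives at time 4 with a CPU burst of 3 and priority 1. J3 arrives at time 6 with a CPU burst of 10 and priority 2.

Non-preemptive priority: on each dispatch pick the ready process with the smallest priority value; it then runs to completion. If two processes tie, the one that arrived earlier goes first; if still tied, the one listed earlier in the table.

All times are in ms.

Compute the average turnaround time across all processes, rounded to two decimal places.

Gantt: | J1 0-5 | J2 5-8 | J3 8-18 |
Completion: J1=5  J2=8  J3=18
Turnaround (C−A): J1=5  J2=4  J3=12
Turnaround times: J1=5, J2=4, J3=12
Average turnaround = (5+4+12) / 3 = 21/3 = 7.00

7.00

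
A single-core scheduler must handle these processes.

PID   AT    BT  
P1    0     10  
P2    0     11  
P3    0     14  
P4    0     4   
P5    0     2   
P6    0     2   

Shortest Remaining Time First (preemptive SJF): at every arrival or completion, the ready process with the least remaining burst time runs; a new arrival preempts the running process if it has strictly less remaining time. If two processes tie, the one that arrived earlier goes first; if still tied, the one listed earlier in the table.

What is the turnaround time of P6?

Gantt: | P5 0-2 | P6 2-4 | P4 4-8 | P1 8-18 | P2 18-29 | P3 29-43 |
Completion: P1=18  P2=29  P3=43  P4=8  P5=2  P6=4
Turnaround(P6) = completion − arrival = 4 − 0 = 4

4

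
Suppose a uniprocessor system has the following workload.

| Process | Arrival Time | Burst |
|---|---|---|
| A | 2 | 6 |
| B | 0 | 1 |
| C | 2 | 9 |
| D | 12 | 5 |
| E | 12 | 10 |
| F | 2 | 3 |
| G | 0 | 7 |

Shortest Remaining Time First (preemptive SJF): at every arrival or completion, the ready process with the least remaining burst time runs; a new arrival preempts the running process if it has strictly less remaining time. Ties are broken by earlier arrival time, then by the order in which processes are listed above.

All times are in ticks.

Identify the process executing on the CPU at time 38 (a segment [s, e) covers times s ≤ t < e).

E

Schedule: | B 0-1 | G 1-2 | F 2-5 | G 5-11 | A 11-17 | D 17-22 | C 22-31 | E 31-41 |
Completion: A=17  B=1  C=31  D=22  E=41  F=5  G=11
Turnaround (C−A): A=15  B=1  C=29  D=10  E=29  F=3  G=11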